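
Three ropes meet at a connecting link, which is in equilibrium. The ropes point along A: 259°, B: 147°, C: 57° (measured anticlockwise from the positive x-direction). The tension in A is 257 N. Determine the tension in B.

Resolve: ΣF_x = 257 cos 259° + T_B cos 147° + T_C cos 57° = 0.
        ΣF_y = 257 sin 259° + T_B sin 147° + T_C sin 57° = 0.
The known terms sum to (-49.04, -252.3) N, so -0.8387 T_B + 0.5446 T_C = 49.04 and 0.5446 T_B + 0.8387 T_C = 252.3.
Solving simultaneously: T_B = 96.27 N, T_C = 238.3 N.

T_B ≈ 96.3 N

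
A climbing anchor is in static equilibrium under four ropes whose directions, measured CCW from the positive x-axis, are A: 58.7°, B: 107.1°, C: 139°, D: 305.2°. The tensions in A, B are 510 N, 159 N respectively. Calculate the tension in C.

T_C ≈ 2170 N

Resolve: ΣF_x = 510 cos 58.7° + 159 cos 107.1° + T_C cos 139° + T_D cos 305.2° = 0.
        ΣF_y = 510 sin 58.7° + 159 sin 107.1° + T_C sin 139° + T_D sin 305.2° = 0.
The known terms sum to (218.2, 587.7) N, so -0.7547 T_C + 0.5764 T_D = -218.2 and 0.6561 T_C − 0.8171 T_D = -587.7.
Solving simultaneously: T_C = 2168 N, T_D = 2460 N.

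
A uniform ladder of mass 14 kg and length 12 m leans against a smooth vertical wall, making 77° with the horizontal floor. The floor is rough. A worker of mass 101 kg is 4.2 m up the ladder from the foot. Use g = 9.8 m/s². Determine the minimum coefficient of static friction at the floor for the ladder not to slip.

μ_min ≈ 0.0850

ΣF_y = 0: N_floor = 14×9.8 + 101×9.8 = 1127 N.
Torques about the foot: N_wall · 12 sin 77° = 14×9.8×6 cos 77° + 101×9.8×4.2 cos 77° → N_wall = 95.817 N.
ΣF_x = 0: f_floor = N_wall = 95.817 N.
μ_min = f_floor / N_floor = 95.817 / 1127 = 0.08502.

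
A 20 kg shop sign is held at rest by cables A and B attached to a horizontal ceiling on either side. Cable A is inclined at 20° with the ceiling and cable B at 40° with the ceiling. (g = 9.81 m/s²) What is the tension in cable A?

Weight W = 20 × 9.81 = 196.2 N acts straight down.
Horizontal: T_A cos 20° = T_B cos 40°  →  T_B = 1.227 T_A.
Vertical: T_A sin 20° + T_B sin 40° = 196.2.
Substituting the horizontal relation into the vertical equation gives 1.131 T_A = 196.2, so T_A = 173.5 N.

T_A ≈ 174 N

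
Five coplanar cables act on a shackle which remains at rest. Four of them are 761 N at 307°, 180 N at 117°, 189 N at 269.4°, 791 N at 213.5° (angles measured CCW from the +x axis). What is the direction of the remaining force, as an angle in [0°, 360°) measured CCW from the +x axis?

θ ≈ 75.1°

Sum the known components: ΣF_x = -285.3 N, ΣF_y = -1073 N.
For equilibrium the remaining force must supply (−ΣF_x, −ΣF_y) = (285.3, 1073) N.
Magnitude = √((285.3)² + (1073)²) = 1110 N; direction = atan2(1073, 285.3) = 75.1°.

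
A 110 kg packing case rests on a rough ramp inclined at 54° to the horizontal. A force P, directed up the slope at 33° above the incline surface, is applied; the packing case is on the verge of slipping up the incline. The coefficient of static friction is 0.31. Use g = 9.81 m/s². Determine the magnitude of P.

On the verge of sliding up the incline, friction equals μN and acts down the slope.
Perpendicular: N + P sin 33° = W cos 54° = 634.3 N.
Along incline: P cos 33° = W sin 54° + μN  with W sin 54° = 873 N.
Solving the pair for P and N: P = 1062 N, N = 56.05 N (and f = μN = 17.38 N).

P ≈ 1060 N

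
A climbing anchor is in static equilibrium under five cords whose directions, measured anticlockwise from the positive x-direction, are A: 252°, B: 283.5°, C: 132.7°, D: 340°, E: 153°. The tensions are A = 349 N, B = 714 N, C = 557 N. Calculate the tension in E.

T_E ≈ 5650 N

Resolve: ΣF_x = 349 cos 252° + 714 cos 283.5° + 557 cos 132.7° + T_D cos 340° + T_E cos 153° = 0.
        ΣF_y = 349 sin 252° + 714 sin 283.5° + 557 sin 132.7° + T_D sin 340° + T_E sin 153° = 0.
The known terms sum to (-318.9, -616.8) N, so 0.9397 T_D − 0.8910 T_E = 318.9 and -0.3420 T_D + 0.4540 T_E = 616.8.
Solving simultaneously: T_D = 5698 N, T_E = 5651 N.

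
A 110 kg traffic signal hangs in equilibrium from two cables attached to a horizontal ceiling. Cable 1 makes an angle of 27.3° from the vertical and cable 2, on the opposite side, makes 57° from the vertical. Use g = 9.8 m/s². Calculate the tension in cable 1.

Angles from the horizontal: cable 1 is 90° − 27.3° = 62.7°, cable 2 is 90° − 57° = 33°.
Weight W = 110 × 9.8 = 1078 N acts straight down.
Horizontal: T_1 cos 62.7° = T_2 cos 33°  →  T_2 = 0.5469 T_1.
Vertical: T_1 sin 62.7° + T_2 sin 33° = 1078.
Substituting the horizontal relation into the vertical equation gives 1.186 T_1 = 1078, so T_1 = 908.6 N.

T_1 ≈ 909 N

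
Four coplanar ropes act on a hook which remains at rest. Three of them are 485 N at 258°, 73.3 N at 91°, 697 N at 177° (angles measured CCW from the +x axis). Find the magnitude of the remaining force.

F ≈ 878 N

Sum the known components: ΣF_x = -798.2 N, ΣF_y = -364.6 N.
For equilibrium the remaining force must supply (−ΣF_x, −ΣF_y) = (798.2, 364.6) N.
Magnitude = √((798.2)² + (364.6)²) = 877.5 N; direction = atan2(364.6, 798.2) = 24.6°.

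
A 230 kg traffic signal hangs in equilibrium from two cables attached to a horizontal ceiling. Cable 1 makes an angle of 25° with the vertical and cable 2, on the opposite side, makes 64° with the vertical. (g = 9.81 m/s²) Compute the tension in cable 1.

Angles from the horizontal: cable 1 is 90° − 25° = 65°, cable 2 is 90° − 64° = 26°.
Weight W = 230 × 9.81 = 2256 N acts straight down.
Horizontal: T_1 cos 65° = T_2 cos 26°  →  T_2 = 0.4702 T_1.
Vertical: T_1 sin 65° + T_2 sin 26° = 2256.
Substituting the horizontal relation into the vertical equation gives 1.112 T_1 = 2256, so T_1 = 2028 N.

T_1 ≈ 2030 N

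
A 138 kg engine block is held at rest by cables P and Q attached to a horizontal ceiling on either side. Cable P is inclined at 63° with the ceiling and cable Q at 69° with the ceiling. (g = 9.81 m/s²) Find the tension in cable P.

T_P ≈ 653 N

Weight W = 138 × 9.81 = 1354 N acts straight down.
Horizontal: T_P cos 63° = T_Q cos 69°  →  T_Q = 1.267 T_P.
Vertical: T_P sin 63° + T_Q sin 69° = 1354.
Substituting the horizontal relation into the vertical equation gives 2.074 T_P = 1354, so T_P = 652.8 N.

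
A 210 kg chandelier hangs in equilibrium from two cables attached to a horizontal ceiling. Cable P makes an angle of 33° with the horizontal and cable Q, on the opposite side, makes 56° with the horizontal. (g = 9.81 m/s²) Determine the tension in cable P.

Weight W = 210 × 9.81 = 2060 N acts straight down.
Horizontal: T_P cos 33° = T_Q cos 56°  →  T_Q = 1.5 T_P.
Vertical: T_P sin 33° + T_Q sin 56° = 2060.
Substituting the horizontal relation into the vertical equation gives 1.788 T_P = 2060, so T_P = 1152 N.

T_P ≈ 1150 N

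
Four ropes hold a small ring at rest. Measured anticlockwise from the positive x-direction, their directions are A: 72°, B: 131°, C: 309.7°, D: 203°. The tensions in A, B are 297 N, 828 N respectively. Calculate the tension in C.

Resolve: ΣF_x = 297 cos 72° + 828 cos 131° + T_C cos 309.7° + T_D cos 203° = 0.
        ΣF_y = 297 sin 72° + 828 sin 131° + T_C sin 309.7° + T_D sin 203° = 0.
The known terms sum to (-451.4, 907.4) N, so 0.6388 T_C − 0.9205 T_D = 451.4 and -0.7694 T_C − 0.3907 T_D = -907.4.
Solving simultaneously: T_C = 1056 N, T_D = 242.5 N.

T_C ≈ 1060 N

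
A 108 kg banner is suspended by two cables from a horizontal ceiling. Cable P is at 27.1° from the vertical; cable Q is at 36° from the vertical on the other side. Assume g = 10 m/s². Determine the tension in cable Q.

Angles from the horizontal: cable P is 90° − 27.1° = 62.9°, cable Q is 90° − 36° = 54°.
Weight W = 108 × 10 = 1080 N acts straight down.
Horizontal: T_P cos 62.9° = T_Q cos 54°  →  T_P = 1.29 T_Q.
Vertical: T_P sin 62.9° + T_Q sin 54° = 1080.
Substituting the horizontal relation into the vertical equation gives 1.958 T_Q = 1080, so T_Q = 551.7 N.

T_Q ≈ 552 N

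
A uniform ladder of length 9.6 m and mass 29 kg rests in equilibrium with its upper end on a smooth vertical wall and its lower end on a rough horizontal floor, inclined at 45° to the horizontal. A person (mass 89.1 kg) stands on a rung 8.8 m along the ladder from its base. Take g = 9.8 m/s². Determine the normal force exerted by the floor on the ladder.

ΣF_y = 0: N_floor = 29×9.8 + 89.1×9.8 = 1157.4 N.

N_floor ≈ 1160 N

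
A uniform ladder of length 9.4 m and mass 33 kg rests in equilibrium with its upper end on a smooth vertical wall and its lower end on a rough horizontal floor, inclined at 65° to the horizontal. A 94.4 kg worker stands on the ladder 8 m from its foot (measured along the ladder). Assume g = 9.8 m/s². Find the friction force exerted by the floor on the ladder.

f ≈ 443 N

Torques about the foot: N_wall · 9.4 sin 65° = 33×9.8×4.7 cos 65° + 94.4×9.8×8 cos 65° → N_wall = 442.54 N.
ΣF_x = 0: f_floor = N_wall = 442.54 N.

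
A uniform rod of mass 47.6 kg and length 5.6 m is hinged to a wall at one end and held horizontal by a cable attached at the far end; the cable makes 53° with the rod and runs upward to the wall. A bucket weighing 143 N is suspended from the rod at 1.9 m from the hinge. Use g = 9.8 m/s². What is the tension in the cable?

T ≈ 353 N

Take torques about the hinge: T sin 53° · 5.6 = 47.6×9.8×2.8 + 143×1.9 = 1577.8 N·m.
So T = 1577.8 / (0.7986 × 5.6) = 352.8 N.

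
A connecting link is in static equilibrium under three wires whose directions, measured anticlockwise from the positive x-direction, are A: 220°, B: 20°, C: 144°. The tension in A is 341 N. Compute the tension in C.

T_C ≈ 141 N

Resolve: ΣF_x = 341 cos 220° + T_B cos 20° + T_C cos 144° = 0.
        ΣF_y = 341 sin 220° + T_B sin 20° + T_C sin 144° = 0.
The known terms sum to (-261.2, -219.2) N, so 0.9397 T_B − 0.8090 T_C = 261.2 and 0.3420 T_B + 0.5878 T_C = 219.2.
Solving simultaneously: T_B = 399.1 N, T_C = 140.7 N.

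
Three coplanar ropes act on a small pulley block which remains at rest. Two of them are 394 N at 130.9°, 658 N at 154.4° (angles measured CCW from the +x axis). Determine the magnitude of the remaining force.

F ≈ 1030 N

Sum the known components: ΣF_x = -851.4 N, ΣF_y = 582.1 N.
For equilibrium the remaining force must supply (−ΣF_x, −ΣF_y) = (851.4, -582.1) N.
Magnitude = √((851.4)² + (-582.1)²) = 1031 N; direction = atan2(-582.1, 851.4) = 325.6°.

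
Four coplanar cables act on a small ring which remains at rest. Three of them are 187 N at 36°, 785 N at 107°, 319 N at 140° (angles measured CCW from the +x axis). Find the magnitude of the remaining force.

F ≈ 1110 N

Sum the known components: ΣF_x = -322.6 N, ΣF_y = 1066 N.
For equilibrium the remaining force must supply (−ΣF_x, −ΣF_y) = (322.6, -1066) N.
Magnitude = √((322.6)² + (-1066)²) = 1113 N; direction = atan2(-1066, 322.6) = 286.8°.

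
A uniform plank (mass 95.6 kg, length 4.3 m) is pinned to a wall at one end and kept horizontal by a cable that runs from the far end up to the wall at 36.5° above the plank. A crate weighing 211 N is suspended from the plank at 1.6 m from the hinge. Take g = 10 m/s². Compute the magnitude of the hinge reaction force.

Take torques about the hinge: T sin 36.5° · 4.3 = 95.6×10×2.15 + 211×1.6 = 2393 N·m.
So T = 2393 / (0.5948 × 4.3) = 935.59 N.
ΣF_x = 0: H_x = T cos 36.5° = 752.08 N.
ΣF_y = 0: H_y = (95.6×10 + 211) − T sin 36.5° = 1167 − 556.51 = 610.49 N.
|H| = √(H_x² + H_y²) = √((752.08)² + (610.49)²) = 968.67 N.

|H| ≈ 969 N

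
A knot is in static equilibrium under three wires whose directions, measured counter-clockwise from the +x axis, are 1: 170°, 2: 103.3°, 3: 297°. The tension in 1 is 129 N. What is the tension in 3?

Resolve: ΣF_x = 129 cos 170° + T_2 cos 103.3° + T_3 cos 297° = 0.
        ΣF_y = 129 sin 170° + T_2 sin 103.3° + T_3 sin 297° = 0.
The known terms sum to (-127, 22.4) N, so -0.2300 T_2 + 0.4540 T_3 = 127 and 0.9732 T_2 − 0.8910 T_3 = -22.4.
Solving simultaneously: T_2 = 435 N, T_3 = 500.3 N.

T_3 ≈ 500 N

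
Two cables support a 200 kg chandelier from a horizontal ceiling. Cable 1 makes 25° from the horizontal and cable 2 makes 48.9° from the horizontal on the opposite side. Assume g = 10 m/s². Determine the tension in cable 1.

Weight W = 200 × 10 = 2000 N acts straight down.
Horizontal: T_1 cos 25° = T_2 cos 48.9°  →  T_2 = 1.379 T_1.
Vertical: T_1 sin 25° + T_2 sin 48.9° = 2000.
Substituting the horizontal relation into the vertical equation gives 1.462 T_1 = 2000, so T_1 = 1368 N.

T_1 ≈ 1370 N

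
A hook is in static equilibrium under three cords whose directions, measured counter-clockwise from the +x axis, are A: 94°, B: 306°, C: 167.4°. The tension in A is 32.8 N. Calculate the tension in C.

T_C ≈ 26.3 N

Resolve: ΣF_x = 32.8 cos 94° + T_B cos 306° + T_C cos 167.4° = 0.
        ΣF_y = 32.8 sin 94° + T_B sin 306° + T_C sin 167.4° = 0.
The known terms sum to (-2.288, 32.72) N, so 0.5878 T_B − 0.9759 T_C = 2.288 and -0.8090 T_B + 0.2181 T_C = -32.72.
Solving simultaneously: T_B = 47.53 N, T_C = 26.28 N.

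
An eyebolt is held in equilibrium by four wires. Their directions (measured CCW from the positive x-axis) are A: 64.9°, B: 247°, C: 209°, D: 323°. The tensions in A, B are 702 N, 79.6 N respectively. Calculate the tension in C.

Resolve: ΣF_x = 702 cos 64.9° + 79.6 cos 247° + T_C cos 209° + T_D cos 323° = 0.
        ΣF_y = 702 sin 64.9° + 79.6 sin 247° + T_C sin 209° + T_D sin 323° = 0.
The known terms sum to (266.7, 562.4) N, so -0.8746 T_C + 0.7986 T_D = -266.7 and -0.4848 T_C − 0.6018 T_D = -562.4.
Solving simultaneously: T_C = 667.4 N, T_D = 396.9 N.

T_C ≈ 667 N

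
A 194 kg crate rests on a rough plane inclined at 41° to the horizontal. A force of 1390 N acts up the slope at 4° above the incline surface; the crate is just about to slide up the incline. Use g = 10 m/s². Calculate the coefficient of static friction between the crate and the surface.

On the verge of sliding up the incline, friction is at its maximum μN and acts down the slope.
Perpendicular to incline: N = W cos 41° − P sin 4° = 1464 − 96.96 = 1367 N.
Along incline: P cos 4° − μN = W sin 41° → μ = −(W sin 41° − P cos 4°) / N = 0.08328.

μ ≈ 0.0833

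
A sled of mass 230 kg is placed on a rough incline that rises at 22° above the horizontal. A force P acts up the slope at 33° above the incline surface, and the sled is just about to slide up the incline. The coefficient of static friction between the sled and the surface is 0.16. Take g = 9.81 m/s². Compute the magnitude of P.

On the verge of sliding up the incline, friction equals μN and acts down the slope.
Perpendicular: N + P sin 33° = W cos 22° = 2092 N.
Along incline: P cos 33° = W sin 22° + μN  with W sin 22° = 845.2 N.
Solving the pair for P and N: P = 1274 N, N = 1398 N (and f = μN = 223.7 N).

P ≈ 1270 N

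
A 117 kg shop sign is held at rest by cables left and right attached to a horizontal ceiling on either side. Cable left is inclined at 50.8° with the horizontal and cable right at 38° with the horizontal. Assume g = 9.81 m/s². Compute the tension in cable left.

T_left ≈ 905 N

Weight W = 117 × 9.81 = 1148 N acts straight down.
Horizontal: T_left cos 50.8° = T_right cos 38°  →  T_right = 0.8021 T_left.
Vertical: T_left sin 50.8° + T_right sin 38° = 1148.
Substituting the horizontal relation into the vertical equation gives 1.269 T_left = 1148, so T_left = 904.7 N.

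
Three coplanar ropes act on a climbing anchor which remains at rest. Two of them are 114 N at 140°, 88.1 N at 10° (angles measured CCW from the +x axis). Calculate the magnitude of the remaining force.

Sum the known components: ΣF_x = -0.5675 N, ΣF_y = 88.58 N.
For equilibrium the remaining force must supply (−ΣF_x, −ΣF_y) = (0.5675, -88.58) N.
Magnitude = √((0.5675)² + (-88.58)²) = 88.58 N; direction = atan2(-88.58, 0.5675) = 270.4°.

F ≈ 88.6 N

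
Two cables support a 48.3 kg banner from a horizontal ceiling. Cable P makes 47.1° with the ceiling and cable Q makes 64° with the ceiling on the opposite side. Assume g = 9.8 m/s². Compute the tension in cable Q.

T_Q ≈ 345 N

Weight W = 48.3 × 9.8 = 473.3 N acts straight down.
Horizontal: T_P cos 47.1° = T_Q cos 64°  →  T_P = 0.644 T_Q.
Vertical: T_P sin 47.1° + T_Q sin 64° = 473.3.
Substituting the horizontal relation into the vertical equation gives 1.371 T_Q = 473.3, so T_Q = 345.4 N.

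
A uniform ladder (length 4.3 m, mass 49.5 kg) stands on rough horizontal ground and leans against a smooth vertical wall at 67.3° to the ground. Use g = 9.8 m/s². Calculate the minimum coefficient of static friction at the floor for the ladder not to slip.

μ_min ≈ 0.209

ΣF_y = 0: N_floor = 49.5×9.8 = 485.1 N.
Torques about the foot: N_wall · 4.3 sin 67.3° = 49.5×9.8×2.15 cos 67.3° → N_wall = 101.46 N.
ΣF_x = 0: f_floor = N_wall = 101.46 N.
μ_min = f_floor / N_floor = 101.46 / 485.1 = 0.2092.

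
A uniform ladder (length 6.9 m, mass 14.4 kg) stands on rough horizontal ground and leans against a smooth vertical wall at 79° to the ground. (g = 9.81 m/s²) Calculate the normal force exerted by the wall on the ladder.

Torques about the foot: N_wall · 6.9 sin 79° = 14.4×9.81×3.45 cos 79° → N_wall = 13.729 N.

N_wall ≈ 13.7 N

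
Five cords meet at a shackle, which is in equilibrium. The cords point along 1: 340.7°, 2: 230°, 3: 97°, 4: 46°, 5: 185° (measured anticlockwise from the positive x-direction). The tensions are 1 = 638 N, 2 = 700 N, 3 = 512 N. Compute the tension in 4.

Resolve: ΣF_x = 638 cos 340.7° + 700 cos 230° + 512 cos 97° + T_4 cos 46° + T_5 cos 185° = 0.
        ΣF_y = 638 sin 340.7° + 700 sin 230° + 512 sin 97° + T_4 sin 46° + T_5 sin 185° = 0.
The known terms sum to (89.8, -238.9) N, so 0.6947 T_4 − 0.9962 T_5 = -89.8 and 0.7193 T_4 − 0.0872 T_5 = 238.9.
Solving simultaneously: T_4 = 374.7 N, T_5 = 351.4 N.

T_4 ≈ 375 N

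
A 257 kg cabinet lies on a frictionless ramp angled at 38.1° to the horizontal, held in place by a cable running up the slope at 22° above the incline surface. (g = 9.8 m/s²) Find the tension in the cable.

T ≈ 1680 N

Take axes along and perpendicular to the incline. Weight components: W sin 38.1° = 1554 N down-slope, W cos 38.1° = 1982 N into the surface.
Along incline: T cos 22° = W sin 38.1° → T = 1676 N.
Perpendicular: N = W cos 38.1° − T sin 22° = 1354 N.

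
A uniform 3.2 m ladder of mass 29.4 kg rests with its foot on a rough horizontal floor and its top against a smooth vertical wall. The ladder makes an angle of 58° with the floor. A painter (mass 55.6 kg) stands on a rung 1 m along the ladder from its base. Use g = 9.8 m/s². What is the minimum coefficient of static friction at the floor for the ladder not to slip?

μ_min ≈ 0.236

ΣF_y = 0: N_floor = 29.4×9.8 + 55.6×9.8 = 833 N.
Torques about the foot: N_wall · 3.2 sin 58° = 29.4×9.8×1.6 cos 58° + 55.6×9.8×1 cos 58° → N_wall = 196.42 N.
ΣF_x = 0: f_floor = N_wall = 196.42 N.
μ_min = f_floor / N_floor = 196.42 / 833 = 0.2358.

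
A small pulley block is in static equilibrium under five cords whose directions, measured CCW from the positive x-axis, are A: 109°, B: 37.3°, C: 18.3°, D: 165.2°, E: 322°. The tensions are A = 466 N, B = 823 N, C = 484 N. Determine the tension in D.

T_D ≈ 3690 N

Resolve: ΣF_x = 466 cos 109° + 823 cos 37.3° + 484 cos 18.3° + T_D cos 165.2° + T_E cos 322° = 0.
        ΣF_y = 466 sin 109° + 823 sin 37.3° + 484 sin 18.3° + T_D sin 165.2° + T_E sin 322° = 0.
The known terms sum to (962.5, 1091) N, so -0.9668 T_D + 0.7880 T_E = -962.5 and 0.2554 T_D − 0.6157 T_E = -1091.
Solving simultaneously: T_D = 3687 N, T_E = 3302 N.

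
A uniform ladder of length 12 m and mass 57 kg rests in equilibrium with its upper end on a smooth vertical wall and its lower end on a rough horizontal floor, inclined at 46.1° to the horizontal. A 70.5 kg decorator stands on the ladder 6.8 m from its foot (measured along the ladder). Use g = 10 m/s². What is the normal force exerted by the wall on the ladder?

Torques about the foot: N_wall · 12 sin 46.1° = 57×10×6 cos 46.1° + 70.5×10×6.8 cos 46.1° → N_wall = 658.71 N.

N_wall ≈ 659 N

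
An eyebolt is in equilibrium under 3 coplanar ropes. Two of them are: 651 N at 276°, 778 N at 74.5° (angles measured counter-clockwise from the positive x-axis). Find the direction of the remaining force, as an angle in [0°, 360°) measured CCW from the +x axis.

Sum the known components: ΣF_x = 276 N, ΣF_y = 102.3 N.
For equilibrium the remaining force must supply (−ΣF_x, −ΣF_y) = (-276, -102.3) N.
Magnitude = √((-276)² + (-102.3)²) = 294.3 N; direction = atan2(-102.3, -276) = 200.3°.

θ ≈ 200°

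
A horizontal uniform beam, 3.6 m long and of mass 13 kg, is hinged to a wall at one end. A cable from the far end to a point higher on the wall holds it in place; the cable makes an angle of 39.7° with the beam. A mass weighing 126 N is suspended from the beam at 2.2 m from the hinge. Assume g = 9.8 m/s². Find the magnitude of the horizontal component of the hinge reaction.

H_x ≈ 169 N

Take torques about the hinge: T sin 39.7° · 3.6 = 13×9.8×1.8 + 126×2.2 = 506.52 N·m.
So T = 506.52 / (0.6388 × 3.6) = 220.27 N.
ΣF_x = 0: H_x = T cos 39.7° = 169.47 N.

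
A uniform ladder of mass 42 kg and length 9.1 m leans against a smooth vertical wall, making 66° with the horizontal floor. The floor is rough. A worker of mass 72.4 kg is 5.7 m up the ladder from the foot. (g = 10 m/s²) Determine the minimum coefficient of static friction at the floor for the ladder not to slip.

ΣF_y = 0: N_floor = 42×10 + 72.4×10 = 1144 N.
Torques about the foot: N_wall · 9.1 sin 66° = 42×10×4.55 cos 66° + 72.4×10×5.7 cos 66° → N_wall = 295.41 N.
ΣF_x = 0: f_floor = N_wall = 295.41 N.
μ_min = f_floor / N_floor = 295.41 / 1144 = 0.2582.

μ_min ≈ 0.258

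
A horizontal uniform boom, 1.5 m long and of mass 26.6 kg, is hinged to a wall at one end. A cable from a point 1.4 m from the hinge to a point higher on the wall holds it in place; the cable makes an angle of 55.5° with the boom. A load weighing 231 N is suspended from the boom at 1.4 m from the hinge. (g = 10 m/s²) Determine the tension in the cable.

T ≈ 453 N

Take torques about the hinge: T sin 55.5° · 1.4 = 26.6×10×0.75 + 231×1.4 = 522.9 N·m.
So T = 522.9 / (0.8241 × 1.4) = 453.21 N.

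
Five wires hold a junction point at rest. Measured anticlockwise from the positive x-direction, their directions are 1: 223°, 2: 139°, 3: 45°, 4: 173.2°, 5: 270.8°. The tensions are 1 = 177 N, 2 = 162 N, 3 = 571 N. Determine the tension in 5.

T_5 ≈ 408 N

Resolve: ΣF_x = 177 cos 223° + 162 cos 139° + 571 cos 45° + T_4 cos 173.2° + T_5 cos 270.8° = 0.
        ΣF_y = 177 sin 223° + 162 sin 139° + 571 sin 45° + T_4 sin 173.2° + T_5 sin 270.8° = 0.
The known terms sum to (152, 389.3) N, so -0.9930 T_4 + 0.0140 T_5 = -152 and 0.1184 T_4 − 0.9999 T_5 = -389.3.
Solving simultaneously: T_4 = 158.9 N, T_5 = 408.2 N.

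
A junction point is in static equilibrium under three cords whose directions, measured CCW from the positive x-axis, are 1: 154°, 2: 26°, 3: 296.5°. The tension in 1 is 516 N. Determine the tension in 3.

T_3 ≈ 407 N

Resolve: ΣF_x = 516 cos 154° + T_2 cos 26° + T_3 cos 296.5° = 0.
        ΣF_y = 516 sin 154° + T_2 sin 26° + T_3 sin 296.5° = 0.
The known terms sum to (-463.8, 226.2) N, so 0.8988 T_2 + 0.4462 T_3 = 463.8 and 0.4384 T_2 − 0.8949 T_3 = -226.2.
Solving simultaneously: T_2 = 314.1 N, T_3 = 406.6 N.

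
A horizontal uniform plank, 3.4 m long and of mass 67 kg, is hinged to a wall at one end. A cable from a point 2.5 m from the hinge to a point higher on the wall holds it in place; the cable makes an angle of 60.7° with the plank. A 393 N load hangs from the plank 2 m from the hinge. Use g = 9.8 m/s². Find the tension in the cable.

T ≈ 873 N

Take torques about the hinge: T sin 60.7° · 2.5 = 67×9.8×1.7 + 393×2 = 1902.2 N·m.
So T = 1902.2 / (0.8721 × 2.5) = 872.51 N.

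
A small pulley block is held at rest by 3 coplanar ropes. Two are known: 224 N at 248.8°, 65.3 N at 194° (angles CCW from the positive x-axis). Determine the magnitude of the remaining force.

Sum the known components: ΣF_x = -144.4 N, ΣF_y = -224.6 N.
For equilibrium the remaining force must supply (−ΣF_x, −ΣF_y) = (144.4, 224.6) N.
Magnitude = √((144.4)² + (224.6)²) = 267 N; direction = atan2(224.6, 144.4) = 57.3°.

F ≈ 267 N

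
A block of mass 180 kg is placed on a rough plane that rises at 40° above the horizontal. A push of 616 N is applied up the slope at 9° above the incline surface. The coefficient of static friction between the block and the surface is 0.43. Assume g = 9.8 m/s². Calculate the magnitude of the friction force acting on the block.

Axes along / perpendicular to the incline. W sin 40° = 1134 N down-slope; W cos 40° = 1351 N into the surface.
Perpendicular: N = W cos 40° − P sin 9° = 1351 − 96.36 = 1255 N.
Along incline: P cos 9° + f = W sin 40° (friction acts up-slope) → f = 1134 − 608.4 = 525.5 N.
|f| = 525.5 N ≤ μN = 539.6 N, so the block is indeed static.

f ≈ 525 N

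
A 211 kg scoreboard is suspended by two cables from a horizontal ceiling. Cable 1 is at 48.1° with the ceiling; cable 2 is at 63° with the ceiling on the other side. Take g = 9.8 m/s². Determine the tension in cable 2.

T_2 ≈ 1480 N

Weight W = 211 × 9.8 = 2068 N acts straight down.
Horizontal: T_1 cos 48.1° = T_2 cos 63°  →  T_1 = 0.6798 T_2.
Vertical: T_1 sin 48.1° + T_2 sin 63° = 2068.
Substituting the horizontal relation into the vertical equation gives 1.397 T_2 = 2068, so T_2 = 1480 N.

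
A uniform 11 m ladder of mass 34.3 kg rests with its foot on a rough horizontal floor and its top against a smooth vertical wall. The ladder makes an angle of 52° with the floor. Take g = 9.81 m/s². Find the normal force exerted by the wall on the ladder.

N_wall ≈ 131 N

Torques about the foot: N_wall · 11 sin 52° = 34.3×9.81×5.5 cos 52° → N_wall = 131.44 N.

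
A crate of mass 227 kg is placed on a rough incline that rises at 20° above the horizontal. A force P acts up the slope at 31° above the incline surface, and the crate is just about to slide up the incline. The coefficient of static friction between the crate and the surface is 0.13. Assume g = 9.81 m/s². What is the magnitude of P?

On the verge of sliding up the incline, friction equals μN and acts down the slope.
Perpendicular: N + P sin 31° = W cos 20° = 2093 N.
Along incline: P cos 31° = W sin 20° + μN  with W sin 20° = 761.6 N.
Solving the pair for P and N: P = 1119 N, N = 1516 N (and f = μN = 197.1 N).

P ≈ 1120 N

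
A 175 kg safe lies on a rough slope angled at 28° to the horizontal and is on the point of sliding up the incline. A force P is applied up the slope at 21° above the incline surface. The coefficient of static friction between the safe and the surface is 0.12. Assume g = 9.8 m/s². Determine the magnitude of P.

On the verge of sliding up the incline, friction equals μN and acts down the slope.
Perpendicular: N + P sin 21° = W cos 28° = 1514 N.
Along incline: P cos 21° = W sin 28° + μN  with W sin 28° = 805.1 N.
Solving the pair for P and N: P = 1011 N, N = 1152 N (and f = μN = 138.3 N).

P ≈ 1010 N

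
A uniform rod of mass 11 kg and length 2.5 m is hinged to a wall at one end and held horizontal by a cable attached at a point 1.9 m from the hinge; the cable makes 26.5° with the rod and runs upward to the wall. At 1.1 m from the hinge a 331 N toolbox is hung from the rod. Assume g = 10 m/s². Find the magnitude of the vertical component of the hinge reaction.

|H_y| ≈ 177 N

Take torques about the hinge: T sin 26.5° · 1.9 = 11×10×1.25 + 331×1.1 = 501.6 N·m.
So T = 501.6 / (0.4462 × 1.9) = 591.67 N.
ΣF_y = 0: H_y = (11×10 + 331) − T sin 26.5° = 441 − 264 = 177 N.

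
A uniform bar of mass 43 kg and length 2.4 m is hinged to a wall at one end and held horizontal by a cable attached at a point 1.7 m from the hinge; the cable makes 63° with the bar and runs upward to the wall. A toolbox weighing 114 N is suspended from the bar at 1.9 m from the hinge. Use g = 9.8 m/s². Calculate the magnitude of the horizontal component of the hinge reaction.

H_x ≈ 216 N

Take torques about the hinge: T sin 63° · 1.7 = 43×9.8×1.2 + 114×1.9 = 722.28 N·m.
So T = 722.28 / (0.8910 × 1.7) = 476.84 N.
ΣF_x = 0: H_x = T cos 63° = 216.48 N.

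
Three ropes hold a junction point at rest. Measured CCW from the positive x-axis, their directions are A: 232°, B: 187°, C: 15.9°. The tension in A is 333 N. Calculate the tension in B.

T_B ≈ 1270 N

Resolve: ΣF_x = 333 cos 232° + T_B cos 187° + T_C cos 15.9° = 0.
        ΣF_y = 333 sin 232° + T_B sin 187° + T_C sin 15.9° = 0.
The known terms sum to (-205, -262.4) N, so -0.9925 T_B + 0.9617 T_C = 205 and -0.1219 T_B + 0.2740 T_C = 262.4.
Solving simultaneously: T_B = 1268 N, T_C = 1522 N.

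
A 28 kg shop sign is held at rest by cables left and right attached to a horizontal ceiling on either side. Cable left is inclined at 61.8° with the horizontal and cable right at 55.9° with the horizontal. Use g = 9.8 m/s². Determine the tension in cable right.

T_right ≈ 146 N

Weight W = 28 × 9.8 = 274.4 N acts straight down.
Horizontal: T_left cos 61.8° = T_right cos 55.9°  →  T_left = 1.186 T_right.
Vertical: T_left sin 61.8° + T_right sin 55.9° = 274.4.
Substituting the horizontal relation into the vertical equation gives 1.874 T_right = 274.4, so T_right = 146.5 N.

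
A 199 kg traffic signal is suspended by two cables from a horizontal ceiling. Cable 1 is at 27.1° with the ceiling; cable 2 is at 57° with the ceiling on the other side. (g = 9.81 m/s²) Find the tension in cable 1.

Weight W = 199 × 9.81 = 1952 N acts straight down.
Horizontal: T_1 cos 27.1° = T_2 cos 57°  →  T_2 = 1.635 T_1.
Vertical: T_1 sin 27.1° + T_2 sin 57° = 1952.
Substituting the horizontal relation into the vertical equation gives 1.826 T_1 = 1952, so T_1 = 1069 N.

T_1 ≈ 1070 N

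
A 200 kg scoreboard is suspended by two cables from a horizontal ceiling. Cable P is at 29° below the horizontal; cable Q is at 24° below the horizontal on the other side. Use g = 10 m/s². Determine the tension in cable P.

Weight W = 200 × 10 = 2000 N acts straight down.
Horizontal: T_P cos 29° = T_Q cos 24°  →  T_Q = 0.9574 T_P.
Vertical: T_P sin 29° + T_Q sin 24° = 2000.
Substituting the horizontal relation into the vertical equation gives 0.8742 T_P = 2000, so T_P = 2288 N.

T_P ≈ 2290 N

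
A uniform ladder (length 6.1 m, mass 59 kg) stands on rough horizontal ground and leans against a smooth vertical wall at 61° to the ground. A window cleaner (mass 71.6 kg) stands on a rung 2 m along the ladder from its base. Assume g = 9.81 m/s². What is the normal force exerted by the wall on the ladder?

Torques about the foot: N_wall · 6.1 sin 61° = 59×9.81×3.05 cos 61° + 71.6×9.81×2 cos 61° → N_wall = 288.07 N.

N_wall ≈ 288 N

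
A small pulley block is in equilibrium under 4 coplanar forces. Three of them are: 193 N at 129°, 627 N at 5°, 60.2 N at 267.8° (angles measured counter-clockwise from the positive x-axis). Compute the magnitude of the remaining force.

F ≈ 521 N

Sum the known components: ΣF_x = 500.8 N, ΣF_y = 144.5 N.
For equilibrium the remaining force must supply (−ΣF_x, −ΣF_y) = (-500.8, -144.5) N.
Magnitude = √((-500.8)² + (-144.5)²) = 521.3 N; direction = atan2(-144.5, -500.8) = 196.1°.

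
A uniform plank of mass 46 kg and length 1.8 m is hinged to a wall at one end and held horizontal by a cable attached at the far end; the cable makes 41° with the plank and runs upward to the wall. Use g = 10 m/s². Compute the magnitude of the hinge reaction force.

Take torques about the hinge: T sin 41° · 1.8 = 46×10×0.9 = 414 N·m.
So T = 414 / (0.6561 × 1.8) = 350.58 N.
ΣF_x = 0: H_x = T cos 41° = 264.58 N.
ΣF_y = 0: H_y = (46×10) − T sin 41° = 460 − 230 = 230 N.
|H| = √(H_x² + H_y²) = √((264.58)² + (230)²) = 350.58 N.

|H| ≈ 351 N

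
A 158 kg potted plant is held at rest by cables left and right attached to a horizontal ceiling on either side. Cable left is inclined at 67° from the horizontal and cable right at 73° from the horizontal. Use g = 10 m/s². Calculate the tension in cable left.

Weight W = 158 × 10 = 1580 N acts straight down.
Horizontal: T_left cos 67° = T_right cos 73°  →  T_right = 1.336 T_left.
Vertical: T_left sin 67° + T_right sin 73° = 1580.
Substituting the horizontal relation into the vertical equation gives 2.199 T_left = 1580, so T_left = 718.7 N.

T_left ≈ 719 N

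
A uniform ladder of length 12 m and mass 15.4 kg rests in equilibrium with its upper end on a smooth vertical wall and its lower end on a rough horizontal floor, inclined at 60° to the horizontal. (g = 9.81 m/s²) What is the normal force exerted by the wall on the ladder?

Torques about the foot: N_wall · 12 sin 60° = 15.4×9.81×6 cos 60° → N_wall = 43.611 N.

N_wall ≈ 43.6 N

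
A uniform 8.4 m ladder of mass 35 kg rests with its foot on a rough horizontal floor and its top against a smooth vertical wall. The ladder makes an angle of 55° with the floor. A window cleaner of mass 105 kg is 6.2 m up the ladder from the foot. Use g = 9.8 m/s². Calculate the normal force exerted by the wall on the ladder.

N_wall ≈ 652 N

Torques about the foot: N_wall · 8.4 sin 55° = 35×9.8×4.2 cos 55° + 105×9.8×6.2 cos 55° → N_wall = 651.89 N.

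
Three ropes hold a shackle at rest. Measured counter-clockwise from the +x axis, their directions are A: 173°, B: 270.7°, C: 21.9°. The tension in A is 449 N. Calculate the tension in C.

Resolve: ΣF_x = 449 cos 173° + T_B cos 270.7° + T_C cos 21.9° = 0.
        ΣF_y = 449 sin 173° + T_B sin 270.7° + T_C sin 21.9° = 0.
The known terms sum to (-445.7, 54.72) N, so 0.0122 T_B + 0.9278 T_C = 445.7 and -0.9999 T_B + 0.3730 T_C = -54.72.
Solving simultaneously: T_B = 232.7 N, T_C = 477.2 N.

T_C ≈ 477 N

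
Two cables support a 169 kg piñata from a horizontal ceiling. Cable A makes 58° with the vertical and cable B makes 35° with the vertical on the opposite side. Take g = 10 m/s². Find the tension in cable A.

Angles from the horizontal: cable A is 90° − 58° = 32°, cable B is 90° − 35° = 55°.
Weight W = 169 × 10 = 1690 N acts straight down.
Horizontal: T_A cos 32° = T_B cos 55°  →  T_B = 1.479 T_A.
Vertical: T_A sin 32° + T_B sin 55° = 1690.
Substituting the horizontal relation into the vertical equation gives 1.741 T_A = 1690, so T_A = 970.7 N.

T_A ≈ 971 N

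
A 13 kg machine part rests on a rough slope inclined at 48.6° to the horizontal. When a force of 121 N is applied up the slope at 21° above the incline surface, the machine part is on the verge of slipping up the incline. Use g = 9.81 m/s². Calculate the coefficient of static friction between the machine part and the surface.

μ ≈ 0.422

On the verge of sliding up the incline, friction is at its maximum μN and acts down the slope.
Perpendicular to incline: N = W cos 48.6° − P sin 21° = 84.34 − 43.36 = 40.97 N.
Along incline: P cos 21° − μN = W sin 48.6° → μ = −(W sin 48.6° − P cos 21°) / N = 0.4223.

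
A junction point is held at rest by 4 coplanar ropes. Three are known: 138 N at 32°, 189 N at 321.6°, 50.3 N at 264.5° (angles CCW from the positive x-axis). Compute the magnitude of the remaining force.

Sum the known components: ΣF_x = 260.3 N, ΣF_y = -94.34 N.
For equilibrium the remaining force must supply (−ΣF_x, −ΣF_y) = (-260.3, 94.34) N.
Magnitude = √((-260.3)² + (94.34)²) = 276.9 N; direction = atan2(94.34, -260.3) = 160.1°.

F ≈ 277 N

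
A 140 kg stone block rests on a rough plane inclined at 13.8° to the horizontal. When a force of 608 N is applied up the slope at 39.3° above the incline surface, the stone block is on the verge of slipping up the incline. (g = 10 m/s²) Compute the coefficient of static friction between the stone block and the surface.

μ ≈ 0.140

On the verge of sliding up the incline, friction is at its maximum μN and acts down the slope.
Perpendicular to incline: N = W cos 13.8° − P sin 39.3° = 1360 − 385.1 = 974.5 N.
Along incline: P cos 39.3° − μN = W sin 13.8° → μ = −(W sin 13.8° − P cos 39.3°) / N = 0.1401.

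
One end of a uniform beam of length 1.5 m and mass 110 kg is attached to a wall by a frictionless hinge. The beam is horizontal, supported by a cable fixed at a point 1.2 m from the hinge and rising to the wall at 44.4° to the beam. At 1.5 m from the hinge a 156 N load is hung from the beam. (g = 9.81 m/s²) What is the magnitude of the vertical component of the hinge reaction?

|H_y| ≈ 366 N

Take torques about the hinge: T sin 44.4° · 1.2 = 110×9.81×0.75 + 156×1.5 = 1043.3 N·m.
So T = 1043.3 / (0.6997 × 1.2) = 1242.7 N.
ΣF_y = 0: H_y = (110×9.81 + 156) − T sin 44.4° = 1235.1 − 869.44 = 365.66 N.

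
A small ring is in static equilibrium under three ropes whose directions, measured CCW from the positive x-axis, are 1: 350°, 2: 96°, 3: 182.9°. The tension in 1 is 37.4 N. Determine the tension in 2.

Resolve: ΣF_x = 37.4 cos 350° + T_2 cos 96° + T_3 cos 182.9° = 0.
        ΣF_y = 37.4 sin 350° + T_2 sin 96° + T_3 sin 182.9° = 0.
The known terms sum to (36.83, -6.494) N, so -0.1045 T_2 − 0.9987 T_3 = -36.83 and 0.9945 T_2 − 0.0506 T_3 = 6.494.
Solving simultaneously: T_2 = 8.362 N, T_3 = 36 N.

T_2 ≈ 8.36 N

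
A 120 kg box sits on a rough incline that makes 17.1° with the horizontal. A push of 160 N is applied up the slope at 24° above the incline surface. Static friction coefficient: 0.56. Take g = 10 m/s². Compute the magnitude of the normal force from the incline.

Axes along / perpendicular to the incline. W sin 17.1° = 352.8 N down-slope; W cos 17.1° = 1147 N into the surface.
Perpendicular: N = W cos 17.1° − P sin 24° = 1147 − 65.08 = 1082 N.
Along incline: P cos 24° + f = W sin 17.1° (friction acts up-slope) → f = 352.8 − 146.2 = 206.7 N.
|f| = 206.7 N ≤ μN = 605.8 N, so the box is indeed static.

N ≈ 1080 N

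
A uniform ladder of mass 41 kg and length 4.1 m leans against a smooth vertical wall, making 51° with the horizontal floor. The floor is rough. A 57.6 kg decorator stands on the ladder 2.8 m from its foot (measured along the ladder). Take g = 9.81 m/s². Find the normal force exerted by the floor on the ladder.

ΣF_y = 0: N_floor = 41×9.81 + 57.6×9.81 = 967.27 N.

N_floor ≈ 967 N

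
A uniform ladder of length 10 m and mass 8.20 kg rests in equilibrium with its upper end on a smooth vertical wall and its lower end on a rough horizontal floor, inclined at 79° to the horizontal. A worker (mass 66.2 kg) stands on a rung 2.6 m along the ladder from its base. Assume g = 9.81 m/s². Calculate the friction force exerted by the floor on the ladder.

f ≈ 40.6 N

Torques about the foot: N_wall · 10 sin 79° = 8.20×9.81×5 cos 79° + 66.2×9.81×2.6 cos 79° → N_wall = 40.639 N.
ΣF_x = 0: f_floor = N_wall = 40.639 N.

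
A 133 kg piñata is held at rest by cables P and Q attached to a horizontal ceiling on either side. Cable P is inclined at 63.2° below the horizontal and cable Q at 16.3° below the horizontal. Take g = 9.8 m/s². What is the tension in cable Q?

T_Q ≈ 598 N

Weight W = 133 × 9.8 = 1303 N acts straight down.
Horizontal: T_P cos 63.2° = T_Q cos 16.3°  →  T_P = 2.129 T_Q.
Vertical: T_P sin 63.2° + T_Q sin 16.3° = 1303.
Substituting the horizontal relation into the vertical equation gives 2.181 T_Q = 1303, so T_Q = 597.7 N.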